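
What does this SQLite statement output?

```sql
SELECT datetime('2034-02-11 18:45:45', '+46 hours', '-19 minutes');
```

+46 hours from 2034-02-11 18:45:45 is 2034-02-13 16:45:45 (crosses midnight).
-19 minutes from 2034-02-13 16:45:45 is 2034-02-13 16:26:45.

2034-02-13 16:26:45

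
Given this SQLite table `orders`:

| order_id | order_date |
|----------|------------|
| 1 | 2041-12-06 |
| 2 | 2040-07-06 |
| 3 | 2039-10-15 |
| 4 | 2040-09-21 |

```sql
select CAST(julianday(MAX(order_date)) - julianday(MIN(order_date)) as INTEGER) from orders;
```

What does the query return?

MIN = 2039-10-15, MAX = 2041-12-06.
16 days remain in October 2039 after the 15th (31 − 15).
Full months from November 2039 through November 2041 contribute their day counts.
Then 6 days into December 2041.
Total: 16 + 30 + 31 + 31 + 29 + 31 + 30 + 31 + 30 + 31 + 31 + 30 + 31 + 30 + 31 + 31 + 28 + 31 + 30 + 31 + 30 + 31 + 31 + 30 + 31 + 30 + 6 = 783.

783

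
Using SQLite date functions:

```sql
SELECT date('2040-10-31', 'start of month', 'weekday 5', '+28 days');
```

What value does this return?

`start of month` rewinds 2040-10-31 to 2040-10-01.
`weekday 5` advances to the next Friday; 2040-10-01 is a Monday, so it moves forward to 2040-10-05.
October 2040 has 31 days; 26 remain after the 5th, so 27 days reach 2040-11-01.
Advancing 1 more day within November lands on 2040-11-02.

2040-11-02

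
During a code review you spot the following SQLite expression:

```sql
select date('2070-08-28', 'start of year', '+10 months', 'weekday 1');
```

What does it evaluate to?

`start of year` rewinds 2070-08-28 to 2070-01-01.
Adding +10 months to 2070-01-01 gives 2070-11-01.
`weekday 1` advances to the next Monday; 2070-11-01 is a Saturday, so it moves forward to 2070-11-03.

2070-11-03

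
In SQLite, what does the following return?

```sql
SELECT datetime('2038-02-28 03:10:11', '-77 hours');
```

-77 hours from 2038-02-28 03:10:11 is 2038-02-24 22:10:11 (crosses midnight).

2038-02-24 22:10:11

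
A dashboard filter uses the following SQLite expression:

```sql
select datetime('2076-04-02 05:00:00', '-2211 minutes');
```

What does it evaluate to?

2211 minutes = 36h 51m; -2211 minutes from 2076-04-02 05:00:00 is 2076-03-31 16:09:00 (crosses midnight).

2076-03-31 16:09:00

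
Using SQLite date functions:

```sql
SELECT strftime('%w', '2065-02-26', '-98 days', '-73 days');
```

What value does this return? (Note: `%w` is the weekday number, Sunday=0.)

First apply '-98 days', '-73 days': 2065-02-26 → 2064-09-08.
2064-09-08 is a Monday; with Sunday=0 that is 1.

1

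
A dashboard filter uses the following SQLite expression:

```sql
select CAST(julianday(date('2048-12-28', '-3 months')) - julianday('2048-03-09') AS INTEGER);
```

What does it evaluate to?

Adding -3 months to 2048-12-28 gives 2048-09-28.
22 days remain in March 2048 after the 9th (31 − 9).
April 2048: 30 days.
May 2048: 31 days.
June 2048: 30 days.
July 2048: 31 days.
August 2048: 31 days.
Then 28 days into September 2048.
Total: 22 + 30 + 31 + 30 + 31 + 31 + 28 = 203.

203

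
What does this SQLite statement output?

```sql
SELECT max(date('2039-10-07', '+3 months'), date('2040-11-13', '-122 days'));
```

date('2039-10-07', '+3 months') → 2040-01-07.
date('2040-11-13', '-122 days') → 2040-07-14.
Later of the two is 2040-07-14.

2040-07-14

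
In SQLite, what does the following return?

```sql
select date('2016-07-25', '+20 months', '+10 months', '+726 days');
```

2021-01-20

Adding +20 months to 2016-07-25 gives 2018-03-25.
Adding +10 months to 2018-03-25 gives 2019-01-25.
Applying '+726 days' to 2019-01-25: counting 726 days forward gives 2021-01-20.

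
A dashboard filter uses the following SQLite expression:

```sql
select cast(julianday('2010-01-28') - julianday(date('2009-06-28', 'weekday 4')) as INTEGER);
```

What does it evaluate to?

`weekday 4` advances to the next Thursday; 2009-06-28 is a Sunday, so it moves forward to 2009-07-02.
29 days remain in July 2009 after the 2nd (31 − 2).
August 2009: 31 days.
September 2009: 30 days.
October 2009: 31 days.
November 2009: 30 days.
December 2009: 31 days.
Then 28 days into January 2010.
Total: 29 + 31 + 30 + 31 + 30 + 31 + 28 = 210.

210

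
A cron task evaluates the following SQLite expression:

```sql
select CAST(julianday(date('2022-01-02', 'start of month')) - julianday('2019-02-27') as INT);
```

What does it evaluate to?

1039

`start of month` rewinds 2022-01-02 to 2022-01-01.
1 day remains in February 2019 after the 27th (28 − 27).
Full months from March 2019 through December 2021 contribute their day counts.
Then 1 day into January 2022.
Total: 1 + 31 + 30 + 31 + 30 + 31 + 31 + 30 + 31 + 30 + 31 + 31 + 29 + 31 + 30 + 31 + 30 + 31 + 31 + 30 + 31 + 30 + 31 + 31 + 28 + 31 + 30 + 31 + 30 + 31 + 31 + 30 + 31 + 30 + 31 + 1 = 1039.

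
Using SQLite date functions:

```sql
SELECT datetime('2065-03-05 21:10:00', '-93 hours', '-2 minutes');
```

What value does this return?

-93 hours from 2065-03-05 21:10:00 is 2065-03-02 00:10:00 (crosses midnight).
-2 minutes from 2065-03-02 00:10:00 is 2065-03-02 00:08:00.

2065-03-02 00:08:00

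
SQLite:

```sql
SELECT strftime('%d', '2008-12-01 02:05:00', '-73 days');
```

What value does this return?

19

First apply '-73 days': 2008-12-01 02:05:00 → 2008-09-19 02:05:00.
`%d` extracts the 2-digit day of month: 19.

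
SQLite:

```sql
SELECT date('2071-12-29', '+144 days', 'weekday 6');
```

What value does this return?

Applying '+144 days' to 2071-12-29: counting 144 days forward gives 2072-05-21.
`weekday 6` advances to the next Saturday; 2072-05-21 is already a Saturday, so it stays at 2072-05-21.

2072-05-21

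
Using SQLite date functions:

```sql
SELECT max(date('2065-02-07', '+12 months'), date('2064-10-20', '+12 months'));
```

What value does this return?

2066-02-07

date('2065-02-07', '+12 months') → 2066-02-07.
date('2064-10-20', '+12 months') → 2065-10-20.
Later of the two is 2066-02-07.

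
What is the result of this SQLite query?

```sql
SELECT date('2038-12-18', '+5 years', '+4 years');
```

2047-12-18

Adding +5 years to 2038-12-18 gives 2043-12-18.
Adding +4 years to 2043-12-18 gives 2047-12-18.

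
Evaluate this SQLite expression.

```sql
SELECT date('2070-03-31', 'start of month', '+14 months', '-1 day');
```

2071-04-30

`start of month` rewinds 2070-03-31 to 2070-03-01.
Adding +14 months to 2070-03-01 gives 2071-05-01.
Going back 1 day from 2071-05-01 reaches 2071-04-30 (last day of April, 30 days).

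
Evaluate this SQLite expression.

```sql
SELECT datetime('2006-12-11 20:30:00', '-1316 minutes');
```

2006-12-10 22:34:00

1316 minutes = 21h 56m; -1316 minutes from 2006-12-11 20:30:00 is 2006-12-10 22:34:00 (crosses midnight).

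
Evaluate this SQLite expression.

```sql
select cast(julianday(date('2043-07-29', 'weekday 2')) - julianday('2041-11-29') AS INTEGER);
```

613

`weekday 2` advances to the next Tuesday; 2043-07-29 is a Wednesday, so it moves forward to 2043-08-04.
1 day remains in November 2041 after the 29th (30 − 29).
Full months from December 2041 through July 2043 contribute their day counts.
Then 4 days into August 2043.
Total: 1 + 31 + 31 + 28 + 31 + 30 + 31 + 30 + 31 + 31 + 30 + 31 + 30 + 31 + 31 + 28 + 31 + 30 + 31 + 30 + 31 + 4 = 613.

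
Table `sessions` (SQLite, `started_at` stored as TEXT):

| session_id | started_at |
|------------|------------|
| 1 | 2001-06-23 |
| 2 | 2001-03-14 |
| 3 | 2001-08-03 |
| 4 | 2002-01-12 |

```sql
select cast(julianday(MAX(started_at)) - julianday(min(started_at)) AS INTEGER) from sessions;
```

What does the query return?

304

MIN = 2001-03-14, MAX = 2002-01-12.
17 days remain in March 2001 after the 14th (31 − 14).
Full months from April 2001 through December 2001 contribute their day counts.
Then 12 days into January 2002.
Total: 17 + 30 + 31 + 30 + 31 + 31 + 30 + 31 + 30 + 31 + 12 = 304.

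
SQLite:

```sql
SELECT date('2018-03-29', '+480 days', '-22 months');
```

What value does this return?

2017-09-22

Applying '+480 days' to 2018-03-29: counting 480 days forward gives 2019-07-22.
Adding -22 months to 2019-07-22 gives 2017-09-22.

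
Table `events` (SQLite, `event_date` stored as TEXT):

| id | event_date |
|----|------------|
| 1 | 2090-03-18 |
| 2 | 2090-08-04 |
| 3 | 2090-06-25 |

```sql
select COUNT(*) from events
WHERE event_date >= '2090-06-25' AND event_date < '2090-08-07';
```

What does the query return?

2

Rows in [2090-06-25, 2090-08-07): 2090-08-04, 2090-06-25 → 2 rows.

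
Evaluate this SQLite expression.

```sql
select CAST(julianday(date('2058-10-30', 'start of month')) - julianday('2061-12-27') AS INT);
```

`start of month` rewinds 2058-10-30 to 2058-10-01.
30 days remain in October 2058 after the 1st (31 − 1).
Full months from November 2058 through November 2061 contribute their day counts.
Then 27 days into December 2061.
Total: 30 + 30 + 31 + 31 + 28 + 31 + 30 + 31 + 30 + 31 + 31 + 30 + 31 + 30 + 31 + 31 + 29 + 31 + 30 + 31 + 30 + 31 + 31 + 30 + 31 + 30 + 31 + 31 + 28 + 31 + 30 + 31 + 30 + 31 + 31 + 30 + 31 + 30 + 27 = 1183.
The subtraction is earlier − later, so the result is −1183 → -1183.

-1183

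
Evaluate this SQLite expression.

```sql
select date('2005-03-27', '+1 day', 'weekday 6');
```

Advancing 1 more day within March lands on 2005-03-28.
`weekday 6` advances to the next Saturday; 2005-03-28 is a Monday, so it moves forward to 2005-04-02.

2005-04-02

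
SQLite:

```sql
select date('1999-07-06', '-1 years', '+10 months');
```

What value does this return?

Adding -1 year to 1999-07-06 gives 1998-07-06.
Adding +10 months to 1998-07-06 gives 1999-05-06.

1999-05-06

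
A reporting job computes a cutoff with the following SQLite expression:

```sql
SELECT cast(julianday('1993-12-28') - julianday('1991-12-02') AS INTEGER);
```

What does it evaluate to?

757

29 days remain in December 1991 after the 2nd (31 − 2).
Full months from January 1992 through November 1993 contribute their day counts.
Then 28 days into December 1993.
Total: 29 + 31 + 29 + 31 + 30 + 31 + 30 + 31 + 31 + 30 + 31 + 30 + 31 + 31 + 28 + 31 + 30 + 31 + 30 + 31 + 31 + 30 + 31 + 30 + 28 = 757.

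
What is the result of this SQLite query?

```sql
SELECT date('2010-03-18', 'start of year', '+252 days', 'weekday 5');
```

`start of year` rewinds 2010-03-18 to 2010-01-01.
Applying '+252 days' to 2010-01-01: counting 252 days forward gives 2010-09-10.
`weekday 5` advances to the next Friday; 2010-09-10 is already a Friday, so it stays at 2010-09-10.

2010-09-10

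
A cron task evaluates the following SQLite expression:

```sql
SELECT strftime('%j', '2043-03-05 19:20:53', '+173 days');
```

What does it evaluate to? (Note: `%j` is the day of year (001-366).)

First apply '+173 days': 2043-03-05 19:20:53 → 2043-08-25 19:20:53.
Day-of-year for 2043-08-25: days since 2043-01-01 inclusive = 237, zero-padded to 237.

237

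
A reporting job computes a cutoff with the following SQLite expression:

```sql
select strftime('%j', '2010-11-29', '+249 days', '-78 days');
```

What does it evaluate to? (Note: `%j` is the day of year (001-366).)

First apply '+249 days', '-78 days': 2010-11-29 → 2011-05-19.
Day-of-year for 2011-05-19: days since 2011-01-01 inclusive = 139, zero-padded to 139.

139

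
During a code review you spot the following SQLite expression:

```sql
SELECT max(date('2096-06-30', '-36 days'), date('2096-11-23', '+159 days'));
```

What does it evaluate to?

date('2096-06-30', '-36 days') → 2096-05-25.
date('2096-11-23', '+159 days') → 2097-05-01.
Later of the two is 2097-05-01.

2097-05-01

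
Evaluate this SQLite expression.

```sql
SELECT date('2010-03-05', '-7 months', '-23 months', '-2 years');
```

Adding -7 months to 2010-03-05 gives 2009-08-05.
Adding -23 months to 2009-08-05 gives 2007-09-05.
Adding -2 years to 2007-09-05 gives 2005-09-05.

2005-09-05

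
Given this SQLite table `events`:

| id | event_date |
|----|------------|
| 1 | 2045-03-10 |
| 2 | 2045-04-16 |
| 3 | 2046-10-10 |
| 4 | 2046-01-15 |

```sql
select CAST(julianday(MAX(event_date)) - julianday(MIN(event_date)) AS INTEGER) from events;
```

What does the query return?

579

MIN = 2045-03-10, MAX = 2046-10-10.
21 days remain in March 2045 after the 10th (31 − 10).
Full months from April 2045 through September 2046 contribute their day counts.
Then 10 days into October 2046.
Total: 21 + 30 + 31 + 30 + 31 + 31 + 30 + 31 + 30 + 31 + 31 + 28 + 31 + 30 + 31 + 30 + 31 + 31 + 30 + 10 = 579.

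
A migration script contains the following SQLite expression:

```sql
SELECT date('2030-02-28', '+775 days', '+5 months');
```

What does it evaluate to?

2032-09-13

Applying '+775 days' to 2030-02-28: counting 775 days forward gives 2032-04-13.
Adding +5 months to 2032-04-13 gives 2032-09-13.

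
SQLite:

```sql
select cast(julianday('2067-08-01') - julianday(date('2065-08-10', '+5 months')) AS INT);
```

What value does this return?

568

Adding +5 months to 2065-08-10 gives 2066-01-10.
21 days remain in January 2066 after the 10th (31 − 10).
Full months from February 2066 through July 2067 contribute their day counts.
Then 1 day into August 2067.
Total: 21 + 28 + 31 + 30 + 31 + 30 + 31 + 31 + 30 + 31 + 30 + 31 + 31 + 28 + 31 + 30 + 31 + 30 + 31 + 1 = 568.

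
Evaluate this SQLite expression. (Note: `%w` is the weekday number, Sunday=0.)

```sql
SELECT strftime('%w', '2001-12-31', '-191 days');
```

First apply '-191 days': 2001-12-31 → 2001-06-23.
2001-06-23 is a Saturday; with Sunday=0 that is 6.

6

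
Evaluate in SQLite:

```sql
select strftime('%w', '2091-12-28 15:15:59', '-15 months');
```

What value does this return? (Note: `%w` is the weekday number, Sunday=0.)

4

First apply '-15 months': 2091-12-28 15:15:59 → 2090-09-28 15:15:59.
2090-09-28 is a Thursday; with Sunday=0 that is 4.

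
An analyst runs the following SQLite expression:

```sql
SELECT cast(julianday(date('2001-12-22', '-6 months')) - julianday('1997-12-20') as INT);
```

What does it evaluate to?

Adding -6 months to 2001-12-22 gives 2001-06-22.
11 days remain in December 1997 after the 20th (31 − 20).
Full months from January 1998 through May 2001 contribute their day counts.
Then 22 days into June 2001.
Total: 11 + 31 + 28 + 31 + 30 + 31 + 30 + 31 + 31 + 30 + 31 + 30 + 31 + 31 + 28 + 31 + 30 + 31 + 30 + 31 + 31 + 30 + 31 + 30 + 31 + 31 + 29 + 31 + 30 + 31 + 30 + 31 + 31 + 30 + 31 + 30 + 31 + 31 + 28 + 31 + 30 + 31 + 22 = 1280.

1280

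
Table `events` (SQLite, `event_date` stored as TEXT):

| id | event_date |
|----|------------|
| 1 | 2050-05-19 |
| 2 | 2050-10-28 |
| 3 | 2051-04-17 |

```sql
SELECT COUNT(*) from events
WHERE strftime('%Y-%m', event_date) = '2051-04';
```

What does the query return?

Rows with year-month 2051-04: 2051-04-17 → 1.

1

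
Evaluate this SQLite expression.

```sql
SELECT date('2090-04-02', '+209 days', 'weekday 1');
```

Applying '+209 days' to 2090-04-02: counting 209 days forward gives 2090-10-28.
`weekday 1` advances to the next Monday; 2090-10-28 is a Saturday, so it moves forward to 2090-10-30.

2090-10-30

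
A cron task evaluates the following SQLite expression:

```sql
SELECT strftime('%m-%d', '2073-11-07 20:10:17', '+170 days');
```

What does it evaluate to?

First apply '+170 days': 2073-11-07 20:10:17 → 2074-04-26 20:10:17.
`%m-%d` extracts the month-day: 04-26.

04-26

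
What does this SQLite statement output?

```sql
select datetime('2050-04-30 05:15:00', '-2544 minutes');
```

2050-04-28 10:51:00

2544 minutes = 42h 24m; -2544 minutes from 2050-04-30 05:15:00 is 2050-04-28 10:51:00 (crosses midnight).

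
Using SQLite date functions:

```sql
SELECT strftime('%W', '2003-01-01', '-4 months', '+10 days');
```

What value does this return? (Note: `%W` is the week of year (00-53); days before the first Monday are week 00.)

36

First apply '-4 months', '+10 days': 2003-01-01 → 2002-09-11.
2002-09-11 is a Wednesday. SQLite's %W counts Mondays since the year started; the result is 36.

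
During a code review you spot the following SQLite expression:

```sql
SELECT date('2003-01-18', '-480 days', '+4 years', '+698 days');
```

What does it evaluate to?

Applying '-480 days' to 2003-01-18: counting 480 days back gives 2001-09-25.
Adding +4 years to 2001-09-25 gives 2005-09-25.
Applying '+698 days' to 2005-09-25: counting 698 days forward gives 2007-08-24.

2007-08-24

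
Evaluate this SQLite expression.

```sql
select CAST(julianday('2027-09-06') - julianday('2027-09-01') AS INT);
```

Both dates are in September 2027: 6 − 1 = 5.

5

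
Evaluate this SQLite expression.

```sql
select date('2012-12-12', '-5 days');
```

Going back 5 days within December lands on 2012-12-07.

2012-12-07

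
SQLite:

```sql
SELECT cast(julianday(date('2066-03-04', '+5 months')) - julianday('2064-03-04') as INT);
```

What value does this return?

Adding +5 months to 2066-03-04 gives 2066-08-04.
27 days remain in March 2064 after the 4th (31 − 4).
Full months from April 2064 through July 2066 contribute their day counts.
Then 4 days into August 2066.
Total: 27 + 30 + 31 + 30 + 31 + 31 + 30 + 31 + 30 + 31 + 31 + 28 + 31 + 30 + 31 + 30 + 31 + 31 + 30 + 31 + 30 + 31 + 31 + 28 + 31 + 30 + 31 + 30 + 31 + 4 = 883.

883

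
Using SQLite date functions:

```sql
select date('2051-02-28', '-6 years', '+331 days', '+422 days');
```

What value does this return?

2047-03-23

Adding -6 years to 2051-02-28 gives 2045-02-28.
Applying '+331 days' to 2045-02-28: counting 331 days forward gives 2046-01-25.
Applying '+422 days' to 2046-01-25: counting 422 days forward gives 2047-03-23.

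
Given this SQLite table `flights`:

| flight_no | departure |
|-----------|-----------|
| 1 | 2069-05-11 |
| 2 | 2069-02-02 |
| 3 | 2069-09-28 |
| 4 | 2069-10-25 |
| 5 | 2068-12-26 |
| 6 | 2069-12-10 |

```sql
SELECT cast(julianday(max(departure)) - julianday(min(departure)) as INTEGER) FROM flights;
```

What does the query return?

349

MIN = 2068-12-26, MAX = 2069-12-10.
5 days remain in December 2068 after the 26th (31 − 26).
Full months from January 2069 through November 2069 contribute their day counts.
Then 10 days into December 2069.
Total: 5 + 31 + 28 + 31 + 30 + 31 + 30 + 31 + 31 + 30 + 31 + 30 + 10 = 349.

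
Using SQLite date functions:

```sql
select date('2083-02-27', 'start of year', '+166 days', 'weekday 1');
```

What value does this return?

`start of year` rewinds 2083-02-27 to 2083-01-01.
Applying '+166 days' to 2083-01-01: counting 166 days forward gives 2083-06-16.
`weekday 1` advances to the next Monday; 2083-06-16 is a Wednesday, so it moves forward to 2083-06-21.

2083-06-21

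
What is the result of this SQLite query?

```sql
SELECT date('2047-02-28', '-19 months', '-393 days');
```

2044-06-30

Adding -19 months to 2047-02-28 gives 2045-07-28.
Applying '-393 days' to 2045-07-28: counting 393 days back gives 2044-06-30.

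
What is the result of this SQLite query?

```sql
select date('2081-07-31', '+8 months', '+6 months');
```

Adding +8 months to 2081-07-31 gives 2082-03-31.
Adding +6 months to 2082-03-31 targets 2082-09-31. September 2082 has only 30 days, so SQLite normalizes the 1-day overflow forward to 2082-10-01.

2082-10-01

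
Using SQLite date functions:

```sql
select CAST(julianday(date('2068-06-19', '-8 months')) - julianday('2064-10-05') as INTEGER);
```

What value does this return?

1109

Adding -8 months to 2068-06-19 gives 2067-10-19.
26 days remain in October 2064 after the 5th (31 − 5).
Full months from November 2064 through September 2067 contribute their day counts.
Then 19 days into October 2067.
Total: 26 + 30 + 31 + 31 + 28 + 31 + 30 + 31 + 30 + 31 + 31 + 30 + 31 + 30 + 31 + 31 + 28 + 31 + 30 + 31 + 30 + 31 + 31 + 30 + 31 + 30 + 31 + 31 + 28 + 31 + 30 + 31 + 30 + 31 + 31 + 30 + 19 = 1109.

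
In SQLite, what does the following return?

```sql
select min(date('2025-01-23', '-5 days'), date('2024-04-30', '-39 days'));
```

2024-03-22

date('2025-01-23', '-5 days') → 2025-01-18.
date('2024-04-30', '-39 days') → 2024-03-22.
Earlier of the two is 2024-03-22.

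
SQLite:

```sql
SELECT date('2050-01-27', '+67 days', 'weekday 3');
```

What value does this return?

Applying '+67 days' to 2050-01-27: counting 67 days forward gives 2050-04-04.
`weekday 3` advances to the next Wednesday; 2050-04-04 is a Monday, so it moves forward to 2050-04-06.

2050-04-06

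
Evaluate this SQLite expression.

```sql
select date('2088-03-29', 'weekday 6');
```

`weekday 6` advances to the next Saturday; 2088-03-29 is a Monday, so it moves forward to 2088-04-03.

2088-04-03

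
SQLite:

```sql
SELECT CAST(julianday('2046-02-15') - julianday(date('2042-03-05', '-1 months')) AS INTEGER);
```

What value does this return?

1471

Adding -1 month to 2042-03-05 gives 2042-02-05.
23 days remain in February 2042 after the 5th (28 − 5).
Full months from March 2042 through January 2046 contribute their day counts.
Then 15 days into February 2046.
Total: 23 + 31 + 30 + 31 + 30 + 31 + 31 + 30 + 31 + 30 + 31 + 31 + 28 + 31 + 30 + 31 + 30 + 31 + 31 + 30 + 31 + 30 + 31 + 31 + 29 + 31 + 30 + 31 + 30 + 31 + 31 + 30 + 31 + 30 + 31 + 31 + 28 + 31 + 30 + 31 + 30 + 31 + 31 + 30 + 31 + 30 + 31 + 31 + 15 = 1471.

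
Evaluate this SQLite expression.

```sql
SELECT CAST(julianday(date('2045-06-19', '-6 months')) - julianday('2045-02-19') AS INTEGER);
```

-62

Adding -6 months to 2045-06-19 gives 2044-12-19.
12 days remain in December 2044 after the 19th (31 − 19).
January 2045: 31 days.
Then 19 days into February 2045.
Total: 12 + 31 + 19 = 62.
The subtraction is earlier − later, so the result is −62 → -62.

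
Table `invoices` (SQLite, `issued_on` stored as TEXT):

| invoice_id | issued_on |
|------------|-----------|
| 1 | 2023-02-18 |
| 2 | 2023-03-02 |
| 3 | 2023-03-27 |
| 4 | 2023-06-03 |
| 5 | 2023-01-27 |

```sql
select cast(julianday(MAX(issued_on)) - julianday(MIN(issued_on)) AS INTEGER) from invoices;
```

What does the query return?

MIN = 2023-01-27, MAX = 2023-06-03.
4 days remain in January 2023 after the 27th (31 − 27).
February 2023: 28 days.
March 2023: 31 days.
April 2023: 30 days.
May 2023: 31 days.
Then 3 days into June 2023.
Total: 4 + 28 + 31 + 30 + 31 + 3 = 127.

127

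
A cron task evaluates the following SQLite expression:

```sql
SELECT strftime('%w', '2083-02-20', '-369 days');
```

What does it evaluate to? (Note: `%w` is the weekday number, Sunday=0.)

1

First apply '-369 days': 2083-02-20 → 2082-02-16.
2082-02-16 is a Monday; with Sunday=0 that is 1.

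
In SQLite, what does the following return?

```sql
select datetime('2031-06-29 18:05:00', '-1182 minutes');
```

1182 minutes = 19h 42m; -1182 minutes from 2031-06-29 18:05:00 is 2031-06-28 22:23:00 (crosses midnight).

2031-06-28 22:23:00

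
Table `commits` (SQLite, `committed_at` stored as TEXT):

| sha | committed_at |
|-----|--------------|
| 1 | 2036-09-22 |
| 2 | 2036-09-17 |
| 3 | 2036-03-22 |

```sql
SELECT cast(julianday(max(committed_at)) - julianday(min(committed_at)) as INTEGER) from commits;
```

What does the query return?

MIN = 2036-03-22, MAX = 2036-09-22.
9 days remain in March 2036 after the 22nd (31 − 22).
April 2036: 30 days.
May 2036: 31 days.
June 2036: 30 days.
July 2036: 31 days.
August 2036: 31 days.
Then 22 days into September 2036.
Total: 9 + 30 + 31 + 30 + 31 + 31 + 22 = 184.

184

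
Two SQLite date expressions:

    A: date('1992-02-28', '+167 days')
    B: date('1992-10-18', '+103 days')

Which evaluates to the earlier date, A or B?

A = 1992-08-13.
B = 1993-01-29.
A is earlier.

A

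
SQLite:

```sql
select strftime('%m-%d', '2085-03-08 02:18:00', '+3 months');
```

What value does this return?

06-08

First apply '+3 months': 2085-03-08 02:18:00 → 2085-06-08 02:18:00.
`%m-%d` extracts the month-day: 06-08.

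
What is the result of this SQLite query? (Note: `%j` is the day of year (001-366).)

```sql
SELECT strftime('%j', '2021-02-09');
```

Day-of-year for 2021-02-09: days since 2021-01-01 inclusive = 40, zero-padded to 040.

040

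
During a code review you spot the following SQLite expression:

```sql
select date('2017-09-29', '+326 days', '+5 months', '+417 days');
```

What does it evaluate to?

2020-03-13

Applying '+326 days' to 2017-09-29: counting 326 days forward gives 2018-08-21.
Adding +5 months to 2018-08-21 gives 2019-01-21.
Applying '+417 days' to 2019-01-21: counting 417 days forward gives 2020-03-13.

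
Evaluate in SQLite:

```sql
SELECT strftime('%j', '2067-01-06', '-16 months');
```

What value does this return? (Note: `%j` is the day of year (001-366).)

249

First apply '-16 months': 2067-01-06 → 2065-09-06.
Day-of-year for 2065-09-06: days since 2065-01-01 inclusive = 249, zero-padded to 249.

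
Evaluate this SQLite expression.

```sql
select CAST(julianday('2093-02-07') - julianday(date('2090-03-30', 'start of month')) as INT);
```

1074

`start of month` rewinds 2090-03-30 to 2090-03-01.
30 days remain in March 2090 after the 1st (31 − 1).
Full months from April 2090 through January 2093 contribute their day counts.
Then 7 days into February 2093.
Total: 30 + 30 + 31 + 30 + 31 + 31 + 30 + 31 + 30 + 31 + 31 + 28 + 31 + 30 + 31 + 30 + 31 + 31 + 30 + 31 + 30 + 31 + 31 + 29 + 31 + 30 + 31 + 30 + 31 + 31 + 30 + 31 + 30 + 31 + 31 + 7 = 1074.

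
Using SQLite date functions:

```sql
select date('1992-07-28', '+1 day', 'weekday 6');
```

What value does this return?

Advancing 1 more day within July lands on 1992-07-29.
`weekday 6` advances to the next Saturday; 1992-07-29 is a Wednesday, so it moves forward to 1992-08-01.

1992-08-01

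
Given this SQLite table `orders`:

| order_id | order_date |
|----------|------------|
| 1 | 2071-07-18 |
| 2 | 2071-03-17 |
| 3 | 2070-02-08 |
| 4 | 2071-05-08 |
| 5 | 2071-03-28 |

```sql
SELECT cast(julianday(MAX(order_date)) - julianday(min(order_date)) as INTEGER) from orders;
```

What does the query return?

MIN = 2070-02-08, MAX = 2071-07-18.
20 days remain in February 2070 after the 8th (28 − 8).
Full months from March 2070 through June 2071 contribute their day counts.
Then 18 days into July 2071.
Total: 20 + 31 + 30 + 31 + 30 + 31 + 31 + 30 + 31 + 30 + 31 + 31 + 28 + 31 + 30 + 31 + 30 + 18 = 525.

525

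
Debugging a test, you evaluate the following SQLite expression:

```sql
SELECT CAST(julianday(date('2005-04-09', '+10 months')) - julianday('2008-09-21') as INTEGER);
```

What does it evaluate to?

Adding +10 months to 2005-04-09 gives 2006-02-09.
19 days remain in February 2006 after the 9th (28 − 9).
Full months from March 2006 through August 2008 contribute their day counts.
Then 21 days into September 2008.
Total: 19 + 31 + 30 + 31 + 30 + 31 + 31 + 30 + 31 + 30 + 31 + 31 + 28 + 31 + 30 + 31 + 30 + 31 + 31 + 30 + 31 + 30 + 31 + 31 + 29 + 31 + 30 + 31 + 30 + 31 + 31 + 21 = 955.
The subtraction is earlier − later, so the result is −955 → -955.

-955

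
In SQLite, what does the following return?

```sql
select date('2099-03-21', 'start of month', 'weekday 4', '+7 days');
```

2099-03-12

`start of month` rewinds 2099-03-21 to 2099-03-01.
`weekday 4` advances to the next Thursday; 2099-03-01 is a Sunday, so it moves forward to 2099-03-05.
Advancing 7 more days within March lands on 2099-03-12.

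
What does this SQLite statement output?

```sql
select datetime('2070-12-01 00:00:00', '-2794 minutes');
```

2070-11-29 01:26:00

2794 minutes = 46h 34m; -2794 minutes from 2070-12-01 00:00:00 is 2070-11-29 01:26:00 (crosses midnight).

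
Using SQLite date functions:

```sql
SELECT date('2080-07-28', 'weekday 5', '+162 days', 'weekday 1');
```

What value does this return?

`weekday 5` advances to the next Friday; 2080-07-28 is a Sunday, so it moves forward to 2080-08-02.
Applying '+162 days' to 2080-08-02: counting 162 days forward gives 2081-01-11.
`weekday 1` advances to the next Monday; 2081-01-11 is a Saturday, so it moves forward to 2081-01-13.

2081-01-13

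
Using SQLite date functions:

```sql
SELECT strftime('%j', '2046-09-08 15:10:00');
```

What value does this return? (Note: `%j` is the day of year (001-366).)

Day-of-year for 2046-09-08: days since 2046-01-01 inclusive = 251, zero-padded to 251.

251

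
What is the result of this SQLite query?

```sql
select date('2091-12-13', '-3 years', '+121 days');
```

2089-04-13

Adding -3 years to 2091-12-13 gives 2088-12-13.
Applying '+121 days' to 2088-12-13: counting 121 days forward gives 2089-04-13.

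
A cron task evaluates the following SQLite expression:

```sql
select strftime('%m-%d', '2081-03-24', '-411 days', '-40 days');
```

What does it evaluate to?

12-29

First apply '-411 days', '-40 days': 2081-03-24 → 2079-12-29.
`%m-%d` extracts the month-day: 12-29.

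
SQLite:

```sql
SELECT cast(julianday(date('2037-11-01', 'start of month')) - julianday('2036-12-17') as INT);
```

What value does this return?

319

`start of month` rewinds 2037-11-01 to 2037-11-01.
14 days remain in December 2036 after the 17th (31 − 17).
Full months from January 2037 through October 2037 contribute their day counts.
Then 1 day into November 2037.
Total: 14 + 31 + 28 + 31 + 30 + 31 + 30 + 31 + 31 + 30 + 31 + 1 = 319.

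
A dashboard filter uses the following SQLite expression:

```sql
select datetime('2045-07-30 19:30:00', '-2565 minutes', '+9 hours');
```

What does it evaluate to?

2565 minutes = 42h 45m; -2565 minutes from 2045-07-30 19:30:00 is 2045-07-29 00:45:00 (crosses midnight).
+9 hours from 2045-07-29 00:45:00 is 2045-07-29 09:45:00.

2045-07-29 09:45:00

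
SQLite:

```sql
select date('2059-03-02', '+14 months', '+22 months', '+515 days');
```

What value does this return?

2063-07-30

Adding +14 months to 2059-03-02 gives 2060-05-02.
Adding +22 months to 2060-05-02 gives 2062-03-02.
Applying '+515 days' to 2062-03-02: counting 515 days forward gives 2063-07-30.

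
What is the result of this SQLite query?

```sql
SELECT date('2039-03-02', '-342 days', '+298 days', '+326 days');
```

Applying '-342 days' to 2039-03-02: counting 342 days back gives 2038-03-25.
Applying '+298 days' to 2038-03-25: counting 298 days forward gives 2039-01-17.
Applying '+326 days' to 2039-01-17: counting 326 days forward gives 2039-12-09.

2039-12-09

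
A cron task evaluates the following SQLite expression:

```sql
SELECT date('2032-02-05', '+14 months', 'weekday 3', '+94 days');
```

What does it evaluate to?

2033-07-09

Adding +14 months to 2032-02-05 gives 2033-04-05.
`weekday 3` advances to the next Wednesday; 2033-04-05 is a Tuesday, so it moves forward to 2033-04-06.
Applying '+94 days' to 2033-04-06: counting 94 days forward gives 2033-07-09.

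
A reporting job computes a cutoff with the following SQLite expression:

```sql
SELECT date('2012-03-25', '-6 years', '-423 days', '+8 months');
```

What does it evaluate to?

2005-09-26

Adding -6 years to 2012-03-25 gives 2006-03-25.
Applying '-423 days' to 2006-03-25: counting 423 days back gives 2005-01-26.
Adding +8 months to 2005-01-26 gives 2005-09-26.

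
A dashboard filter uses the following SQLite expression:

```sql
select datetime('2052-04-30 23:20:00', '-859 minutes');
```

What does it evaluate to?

2052-04-30 09:01:00

859 minutes = 14h 19m; -859 minutes from 2052-04-30 23:20:00 is 2052-04-30 09:01:00.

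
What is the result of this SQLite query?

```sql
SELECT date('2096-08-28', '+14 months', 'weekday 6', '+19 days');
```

Adding +14 months to 2096-08-28 gives 2097-10-28.
`weekday 6` advances to the next Saturday; 2097-10-28 is a Monday, so it moves forward to 2097-11-02.
Advancing 19 more days within November lands on 2097-11-21.

2097-11-21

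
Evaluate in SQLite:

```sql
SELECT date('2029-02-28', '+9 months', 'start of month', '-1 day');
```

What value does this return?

2029-10-31

Adding +9 months to 2029-02-28 gives 2029-11-28.
`start of month` rewinds 2029-11-28 to 2029-11-01.
Going back 1 day from 2029-11-01 reaches 2029-10-31 (last day of October, 31 days).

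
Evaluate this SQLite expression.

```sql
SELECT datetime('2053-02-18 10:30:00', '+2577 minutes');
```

2577 minutes = 42h 57m; +2577 minutes from 2053-02-18 10:30:00 is 2053-02-20 05:27:00 (crosses midnight).

2053-02-20 05:27:00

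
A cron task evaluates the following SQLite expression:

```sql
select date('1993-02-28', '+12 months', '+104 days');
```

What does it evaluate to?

Adding +12 months to 1993-02-28 gives 1994-02-28.
Applying '+104 days' to 1994-02-28: counting 104 days forward gives 1994-06-12.

1994-06-12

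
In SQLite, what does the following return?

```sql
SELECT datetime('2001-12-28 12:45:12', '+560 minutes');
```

560 minutes = 9h 20m; +560 minutes from 2001-12-28 12:45:12 is 2001-12-28 22:05:12.

2001-12-28 22:05:12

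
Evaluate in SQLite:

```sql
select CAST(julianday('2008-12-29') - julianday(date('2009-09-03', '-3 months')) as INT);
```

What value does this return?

Adding -3 months to 2009-09-03 gives 2009-06-03.
2 days remain in December 2008 after the 29th (31 − 29).
January 2009: 31 days.
February 2009: 28 days.
March 2009: 31 days.
April 2009: 30 days.
May 2009: 31 days.
Then 3 days into June 2009.
Total: 2 + 31 + 28 + 31 + 30 + 31 + 3 = 156.
The subtraction is earlier − later, so the result is −156 → -156.

-156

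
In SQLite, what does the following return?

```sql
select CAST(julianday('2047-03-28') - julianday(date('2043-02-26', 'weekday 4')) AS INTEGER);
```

1491

`weekday 4` advances to the next Thursday; 2043-02-26 is already a Thursday, so it stays at 2043-02-26.
2 days remain in February 2043 after the 26th (28 − 26).
Full months from March 2043 through February 2047 contribute their day counts.
Then 28 days into March 2047.
Total: 2 + 31 + 30 + 31 + 30 + 31 + 31 + 30 + 31 + 30 + 31 + 31 + 29 + 31 + 30 + 31 + 30 + 31 + 31 + 30 + 31 + 30 + 31 + 31 + 28 + 31 + 30 + 31 + 30 + 31 + 31 + 30 + 31 + 30 + 31 + 31 + 28 + 31 + 30 + 31 + 30 + 31 + 31 + 30 + 31 + 30 + 31 + 31 + 28 + 28 = 1491.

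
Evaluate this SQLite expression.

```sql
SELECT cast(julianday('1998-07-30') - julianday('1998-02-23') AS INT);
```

5 days remain in February 1998 after the 23rd (28 − 23).
March 1998: 31 days.
April 1998: 30 days.
May 1998: 31 days.
June 1998: 30 days.
Then 30 days into July 1998.
Total: 5 + 31 + 30 + 31 + 30 + 30 = 157.

157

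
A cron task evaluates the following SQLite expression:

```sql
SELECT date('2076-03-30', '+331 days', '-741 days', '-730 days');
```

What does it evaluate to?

Applying '+331 days' to 2076-03-30: counting 331 days forward gives 2077-02-24.
Applying '-741 days' to 2077-02-24: counting 741 days back gives 2075-02-14.
Applying '-730 days' to 2075-02-14: counting 730 days back gives 2073-02-14.

2073-02-14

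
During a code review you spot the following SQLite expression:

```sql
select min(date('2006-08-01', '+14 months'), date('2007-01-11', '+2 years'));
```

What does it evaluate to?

2007-10-01

date('2006-08-01', '+14 months') → 2007-10-01.
date('2007-01-11', '+2 years') → 2009-01-11.
Earlier of the two is 2007-10-01.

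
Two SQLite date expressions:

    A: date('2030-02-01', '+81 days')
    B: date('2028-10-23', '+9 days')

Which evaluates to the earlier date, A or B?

A = 2030-04-23.
B = 2028-11-01.
B is earlier.

B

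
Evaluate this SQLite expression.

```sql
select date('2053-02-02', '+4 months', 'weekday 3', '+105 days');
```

Adding +4 months to 2053-02-02 gives 2053-06-02.
`weekday 3` advances to the next Wednesday; 2053-06-02 is a Monday, so it moves forward to 2053-06-04.
Applying '+105 days' to 2053-06-04: counting 105 days forward gives 2053-09-17.

2053-09-17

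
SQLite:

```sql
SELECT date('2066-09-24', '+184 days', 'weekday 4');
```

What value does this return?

Applying '+184 days' to 2066-09-24: counting 184 days forward gives 2067-03-27.
`weekday 4` advances to the next Thursday; 2067-03-27 is a Sunday, so it moves forward to 2067-03-31.

2067-03-31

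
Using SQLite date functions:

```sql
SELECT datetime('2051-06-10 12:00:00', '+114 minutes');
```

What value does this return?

114 minutes = 1h 54m; +114 minutes from 2051-06-10 12:00:00 is 2051-06-10 13:54:00.

2051-06-10 13:54:00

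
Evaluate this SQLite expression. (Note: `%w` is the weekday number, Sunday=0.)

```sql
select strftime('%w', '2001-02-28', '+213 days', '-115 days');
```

First apply '+213 days', '-115 days': 2001-02-28 → 2001-06-06.
2001-06-06 is a Wednesday; with Sunday=0 that is 3.

3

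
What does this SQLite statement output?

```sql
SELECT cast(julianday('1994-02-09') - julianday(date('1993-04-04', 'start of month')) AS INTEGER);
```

`start of month` rewinds 1993-04-04 to 1993-04-01.
29 days remain in April 1993 after the 1st (30 − 1).
Full months from May 1993 through January 1994 contribute their day counts.
Then 9 days into February 1994.
Total: 29 + 31 + 30 + 31 + 31 + 30 + 31 + 30 + 31 + 31 + 9 = 314.

314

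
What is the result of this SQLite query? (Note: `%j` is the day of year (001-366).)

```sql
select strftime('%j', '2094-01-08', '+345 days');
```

First apply '+345 days': 2094-01-08 → 2094-12-19.
Day-of-year for 2094-12-19: days since 2094-01-01 inclusive = 353, zero-padded to 353.

353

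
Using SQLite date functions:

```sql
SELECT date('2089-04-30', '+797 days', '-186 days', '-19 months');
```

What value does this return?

2089-06-01

Applying '+797 days' to 2089-04-30: counting 797 days forward gives 2091-07-06.
Applying '-186 days' to 2091-07-06: counting 186 days back gives 2091-01-01.
Adding -19 months to 2091-01-01 gives 2089-06-01.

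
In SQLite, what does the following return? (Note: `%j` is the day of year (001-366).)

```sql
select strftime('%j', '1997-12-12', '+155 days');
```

136

First apply '+155 days': 1997-12-12 → 1998-05-16.
Day-of-year for 1998-05-16: days since 1998-01-01 inclusive = 136, zero-padded to 136.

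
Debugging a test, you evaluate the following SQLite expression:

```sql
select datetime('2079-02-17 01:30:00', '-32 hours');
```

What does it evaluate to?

-32 hours from 2079-02-17 01:30:00 is 2079-02-15 17:30:00 (crosses midnight).

2079-02-15 17:30:00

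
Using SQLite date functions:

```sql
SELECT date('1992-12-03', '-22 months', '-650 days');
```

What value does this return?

1989-04-24

Adding -22 months to 1992-12-03 gives 1991-02-03.
Applying '-650 days' to 1991-02-03: counting 650 days back gives 1989-04-24.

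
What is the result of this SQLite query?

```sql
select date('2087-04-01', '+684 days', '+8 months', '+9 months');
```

2090-07-13

Applying '+684 days' to 2087-04-01: counting 684 days forward gives 2089-02-13.
Adding +8 months to 2089-02-13 gives 2089-10-13.
Adding +9 months to 2089-10-13 gives 2090-07-13.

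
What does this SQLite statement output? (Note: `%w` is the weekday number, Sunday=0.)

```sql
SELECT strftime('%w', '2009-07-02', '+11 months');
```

3

First apply '+11 months': 2009-07-02 → 2010-06-02.
2010-06-02 is a Wednesday; with Sunday=0 that is 3.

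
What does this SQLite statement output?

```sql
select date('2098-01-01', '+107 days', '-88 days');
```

2098-01-20

Applying '+107 days' to 2098-01-01: counting 107 days forward gives 2098-04-18.
Applying '-88 days' to 2098-04-18: counting 88 days back gives 2098-01-20.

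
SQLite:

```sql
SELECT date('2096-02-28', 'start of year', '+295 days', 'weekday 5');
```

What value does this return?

`start of year` rewinds 2096-02-28 to 2096-01-01.
Applying '+295 days' to 2096-01-01: counting 295 days forward gives 2096-10-22.
`weekday 5` advances to the next Friday; 2096-10-22 is a Monday, so it moves forward to 2096-10-26.

2096-10-26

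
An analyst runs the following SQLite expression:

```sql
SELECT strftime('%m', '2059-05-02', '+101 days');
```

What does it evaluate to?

08

First apply '+101 days': 2059-05-02 → 2059-08-11.
`%m` extracts the 2-digit month (01-12): 08.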